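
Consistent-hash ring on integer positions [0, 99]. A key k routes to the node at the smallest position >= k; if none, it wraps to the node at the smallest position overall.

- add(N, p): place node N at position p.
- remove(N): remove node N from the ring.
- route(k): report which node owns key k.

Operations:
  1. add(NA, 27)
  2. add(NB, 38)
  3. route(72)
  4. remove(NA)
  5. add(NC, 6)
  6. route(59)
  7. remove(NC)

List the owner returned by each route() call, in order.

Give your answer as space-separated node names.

Answer: NA NC

Derivation:
Op 1: add NA@27 -> ring=[27:NA]
Op 2: add NB@38 -> ring=[27:NA,38:NB]
Op 3: route key 72: none >= 72, wrap to smallest pos 27 -> NA
Op 4: remove NA -> ring=[38:NB]
Op 5: add NC@6 -> ring=[6:NC,38:NB]
Op 6: route key 59: none >= 59, wrap to smallest pos 6 -> NC
Op 7: remove NC -> ring=[38:NB]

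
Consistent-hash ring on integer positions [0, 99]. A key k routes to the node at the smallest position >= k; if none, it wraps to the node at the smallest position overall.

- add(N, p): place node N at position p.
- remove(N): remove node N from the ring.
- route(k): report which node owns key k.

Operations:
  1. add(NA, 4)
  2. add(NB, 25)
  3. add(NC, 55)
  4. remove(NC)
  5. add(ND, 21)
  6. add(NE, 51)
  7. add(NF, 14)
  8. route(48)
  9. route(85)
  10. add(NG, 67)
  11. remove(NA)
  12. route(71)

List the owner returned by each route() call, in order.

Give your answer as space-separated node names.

Answer: NE NA NF

Derivation:
Op 1: add NA@4 -> ring=[4:NA]
Op 2: add NB@25 -> ring=[4:NA,25:NB]
Op 3: add NC@55 -> ring=[4:NA,25:NB,55:NC]
Op 4: remove NC -> ring=[4:NA,25:NB]
Op 5: add ND@21 -> ring=[4:NA,21:ND,25:NB]
Op 6: add NE@51 -> ring=[4:NA,21:ND,25:NB,51:NE]
Op 7: add NF@14 -> ring=[4:NA,14:NF,21:ND,25:NB,51:NE]
Op 8: route key 48: smallest pos >= 48 is 51 -> NE
Op 9: route key 85: none >= 85, wrap to smallest pos 4 -> NA
Op 10: add NG@67 -> ring=[4:NA,14:NF,21:ND,25:NB,51:NE,67:NG]
Op 11: remove NA -> ring=[14:NF,21:ND,25:NB,51:NE,67:NG]
Op 12: route key 71: none >= 71, wrap to smallest pos 14 -> NF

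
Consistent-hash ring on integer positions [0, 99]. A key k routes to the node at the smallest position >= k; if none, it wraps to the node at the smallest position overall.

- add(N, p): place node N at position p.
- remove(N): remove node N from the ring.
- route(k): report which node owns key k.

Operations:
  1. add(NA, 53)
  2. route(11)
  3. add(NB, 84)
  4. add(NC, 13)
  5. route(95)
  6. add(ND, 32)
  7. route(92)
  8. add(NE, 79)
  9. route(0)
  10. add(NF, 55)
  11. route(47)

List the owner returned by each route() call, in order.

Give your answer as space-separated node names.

Answer: NA NC NC NC NA

Derivation:
Op 1: add NA@53 -> ring=[53:NA]
Op 2: route key 11: smallest pos >= 11 is 53 -> NA
Op 3: add NB@84 -> ring=[53:NA,84:NB]
Op 4: add NC@13 -> ring=[13:NC,53:NA,84:NB]
Op 5: route key 95: none >= 95, wrap to smallest pos 13 -> NC
Op 6: add ND@32 -> ring=[13:NC,32:ND,53:NA,84:NB]
Op 7: route key 92: none >= 92, wrap to smallest pos 13 -> NC
Op 8: add NE@79 -> ring=[13:NC,32:ND,53:NA,79:NE,84:NB]
Op 9: route key 0: smallest pos >= 0 is 13 -> NC
Op 10: add NF@55 -> ring=[13:NC,32:ND,53:NA,55:NF,79:NE,84:NB]
Op 11: route key 47: smallest pos >= 47 is 53 -> NA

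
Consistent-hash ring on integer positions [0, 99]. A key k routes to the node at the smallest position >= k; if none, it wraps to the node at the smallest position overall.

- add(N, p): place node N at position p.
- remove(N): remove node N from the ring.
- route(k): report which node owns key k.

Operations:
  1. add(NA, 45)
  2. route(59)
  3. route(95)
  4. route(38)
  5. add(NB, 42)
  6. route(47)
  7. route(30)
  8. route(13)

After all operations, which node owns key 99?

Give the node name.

Answer: NB

Derivation:
Op 1: add NA@45 -> ring=[45:NA]
Op 2: route key 59: none >= 59, wrap to smallest pos 45 -> NA
Op 3: route key 95: none >= 95, wrap to smallest pos 45 -> NA
Op 4: route key 38: smallest pos >= 38 is 45 -> NA
Op 5: add NB@42 -> ring=[42:NB,45:NA]
Op 6: route key 47: none >= 47, wrap to smallest pos 42 -> NB
Op 7: route key 30: smallest pos >= 30 is 42 -> NB
Op 8: route key 13: smallest pos >= 13 is 42 -> NB
Final route key 99: none >= 99, wrap to smallest pos 42 -> NB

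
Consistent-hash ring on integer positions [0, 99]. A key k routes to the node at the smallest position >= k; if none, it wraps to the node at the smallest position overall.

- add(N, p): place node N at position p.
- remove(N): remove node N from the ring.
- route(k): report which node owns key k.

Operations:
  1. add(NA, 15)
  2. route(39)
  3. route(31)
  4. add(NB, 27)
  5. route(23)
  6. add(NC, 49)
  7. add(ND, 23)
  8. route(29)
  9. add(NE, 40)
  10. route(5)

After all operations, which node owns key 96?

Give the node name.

Answer: NA

Derivation:
Op 1: add NA@15 -> ring=[15:NA]
Op 2: route key 39: none >= 39, wrap to smallest pos 15 -> NA
Op 3: route key 31: none >= 31, wrap to smallest pos 15 -> NA
Op 4: add NB@27 -> ring=[15:NA,27:NB]
Op 5: route key 23: smallest pos >= 23 is 27 -> NB
Op 6: add NC@49 -> ring=[15:NA,27:NB,49:NC]
Op 7: add ND@23 -> ring=[15:NA,23:ND,27:NB,49:NC]
Op 8: route key 29: smallest pos >= 29 is 49 -> NC
Op 9: add NE@40 -> ring=[15:NA,23:ND,27:NB,40:NE,49:NC]
Op 10: route key 5: smallest pos >= 5 is 15 -> NA
Final route key 96: none >= 96, wrap to smallest pos 15 -> NA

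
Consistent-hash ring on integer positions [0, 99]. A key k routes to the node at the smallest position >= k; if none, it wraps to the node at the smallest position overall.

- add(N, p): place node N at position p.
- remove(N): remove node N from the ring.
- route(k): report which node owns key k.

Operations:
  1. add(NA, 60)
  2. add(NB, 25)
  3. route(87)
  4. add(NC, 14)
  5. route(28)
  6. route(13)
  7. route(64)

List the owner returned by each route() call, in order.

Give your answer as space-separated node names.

Op 1: add NA@60 -> ring=[60:NA]
Op 2: add NB@25 -> ring=[25:NB,60:NA]
Op 3: route key 87: none >= 87, wrap to smallest pos 25 -> NB
Op 4: add NC@14 -> ring=[14:NC,25:NB,60:NA]
Op 5: route key 28: smallest pos >= 28 is 60 -> NA
Op 6: route key 13: smallest pos >= 13 is 14 -> NC
Op 7: route key 64: none >= 64, wrap to smallest pos 14 -> NC

Answer: NB NA NC NC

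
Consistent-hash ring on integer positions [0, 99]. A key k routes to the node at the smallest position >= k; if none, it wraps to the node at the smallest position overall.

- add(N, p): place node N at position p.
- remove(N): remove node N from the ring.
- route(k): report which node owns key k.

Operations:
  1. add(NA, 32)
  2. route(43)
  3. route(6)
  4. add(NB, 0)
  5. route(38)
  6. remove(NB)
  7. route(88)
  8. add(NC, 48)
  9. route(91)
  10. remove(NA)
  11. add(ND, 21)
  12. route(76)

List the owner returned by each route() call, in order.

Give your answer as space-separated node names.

Answer: NA NA NB NA NA ND

Derivation:
Op 1: add NA@32 -> ring=[32:NA]
Op 2: route key 43: none >= 43, wrap to smallest pos 32 -> NA
Op 3: route key 6: smallest pos >= 6 is 32 -> NA
Op 4: add NB@0 -> ring=[0:NB,32:NA]
Op 5: route key 38: none >= 38, wrap to smallest pos 0 -> NB
Op 6: remove NB -> ring=[32:NA]
Op 7: route key 88: none >= 88, wrap to smallest pos 32 -> NA
Op 8: add NC@48 -> ring=[32:NA,48:NC]
Op 9: route key 91: none >= 91, wrap to smallest pos 32 -> NA
Op 10: remove NA -> ring=[48:NC]
Op 11: add ND@21 -> ring=[21:ND,48:NC]
Op 12: route key 76: none >= 76, wrap to smallest pos 21 -> ND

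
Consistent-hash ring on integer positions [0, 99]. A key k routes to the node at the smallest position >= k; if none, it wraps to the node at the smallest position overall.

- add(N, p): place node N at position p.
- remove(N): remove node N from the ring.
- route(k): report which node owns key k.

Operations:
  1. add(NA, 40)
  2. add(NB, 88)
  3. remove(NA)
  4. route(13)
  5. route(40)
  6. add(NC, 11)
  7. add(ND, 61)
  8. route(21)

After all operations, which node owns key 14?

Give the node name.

Op 1: add NA@40 -> ring=[40:NA]
Op 2: add NB@88 -> ring=[40:NA,88:NB]
Op 3: remove NA -> ring=[88:NB]
Op 4: route key 13: smallest pos >= 13 is 88 -> NB
Op 5: route key 40: smallest pos >= 40 is 88 -> NB
Op 6: add NC@11 -> ring=[11:NC,88:NB]
Op 7: add ND@61 -> ring=[11:NC,61:ND,88:NB]
Op 8: route key 21: smallest pos >= 21 is 61 -> ND
Final route key 14: smallest pos >= 14 is 61 -> ND

Answer: ND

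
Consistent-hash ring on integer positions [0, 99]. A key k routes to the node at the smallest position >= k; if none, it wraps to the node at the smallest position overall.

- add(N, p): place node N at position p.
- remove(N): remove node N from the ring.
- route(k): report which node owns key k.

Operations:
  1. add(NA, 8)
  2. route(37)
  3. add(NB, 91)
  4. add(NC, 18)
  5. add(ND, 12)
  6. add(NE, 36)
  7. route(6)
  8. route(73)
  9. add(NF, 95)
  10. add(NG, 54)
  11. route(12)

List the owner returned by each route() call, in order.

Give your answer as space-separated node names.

Answer: NA NA NB ND

Derivation:
Op 1: add NA@8 -> ring=[8:NA]
Op 2: route key 37: none >= 37, wrap to smallest pos 8 -> NA
Op 3: add NB@91 -> ring=[8:NA,91:NB]
Op 4: add NC@18 -> ring=[8:NA,18:NC,91:NB]
Op 5: add ND@12 -> ring=[8:NA,12:ND,18:NC,91:NB]
Op 6: add NE@36 -> ring=[8:NA,12:ND,18:NC,36:NE,91:NB]
Op 7: route key 6: smallest pos >= 6 is 8 -> NA
Op 8: route key 73: smallest pos >= 73 is 91 -> NB
Op 9: add NF@95 -> ring=[8:NA,12:ND,18:NC,36:NE,91:NB,95:NF]
Op 10: add NG@54 -> ring=[8:NA,12:ND,18:NC,36:NE,54:NG,91:NB,95:NF]
Op 11: route key 12: smallest pos >= 12 is 12 -> ND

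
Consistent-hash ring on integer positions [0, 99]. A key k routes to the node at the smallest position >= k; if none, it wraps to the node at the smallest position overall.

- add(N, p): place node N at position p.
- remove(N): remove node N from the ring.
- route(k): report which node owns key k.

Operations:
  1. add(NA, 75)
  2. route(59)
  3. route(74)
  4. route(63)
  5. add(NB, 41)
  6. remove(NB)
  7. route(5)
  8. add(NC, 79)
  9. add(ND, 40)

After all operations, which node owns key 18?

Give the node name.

Op 1: add NA@75 -> ring=[75:NA]
Op 2: route key 59: smallest pos >= 59 is 75 -> NA
Op 3: route key 74: smallest pos >= 74 is 75 -> NA
Op 4: route key 63: smallest pos >= 63 is 75 -> NA
Op 5: add NB@41 -> ring=[41:NB,75:NA]
Op 6: remove NB -> ring=[75:NA]
Op 7: route key 5: smallest pos >= 5 is 75 -> NA
Op 8: add NC@79 -> ring=[75:NA,79:NC]
Op 9: add ND@40 -> ring=[40:ND,75:NA,79:NC]
Final route key 18: smallest pos >= 18 is 40 -> ND

Answer: ND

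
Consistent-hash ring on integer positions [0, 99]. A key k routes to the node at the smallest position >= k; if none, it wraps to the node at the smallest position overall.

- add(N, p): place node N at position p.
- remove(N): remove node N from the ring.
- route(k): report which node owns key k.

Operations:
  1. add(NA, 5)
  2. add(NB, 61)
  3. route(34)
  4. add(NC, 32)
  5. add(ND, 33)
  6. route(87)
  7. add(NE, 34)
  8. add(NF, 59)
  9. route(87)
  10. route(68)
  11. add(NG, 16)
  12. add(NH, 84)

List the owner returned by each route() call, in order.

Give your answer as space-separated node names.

Answer: NB NA NA NA

Derivation:
Op 1: add NA@5 -> ring=[5:NA]
Op 2: add NB@61 -> ring=[5:NA,61:NB]
Op 3: route key 34: smallest pos >= 34 is 61 -> NB
Op 4: add NC@32 -> ring=[5:NA,32:NC,61:NB]
Op 5: add ND@33 -> ring=[5:NA,32:NC,33:ND,61:NB]
Op 6: route key 87: none >= 87, wrap to smallest pos 5 -> NA
Op 7: add NE@34 -> ring=[5:NA,32:NC,33:ND,34:NE,61:NB]
Op 8: add NF@59 -> ring=[5:NA,32:NC,33:ND,34:NE,59:NF,61:NB]
Op 9: route key 87: none >= 87, wrap to smallest pos 5 -> NA
Op 10: route key 68: none >= 68, wrap to smallest pos 5 -> NA
Op 11: add NG@16 -> ring=[5:NA,16:NG,32:NC,33:ND,34:NE,59:NF,61:NB]
Op 12: add NH@84 -> ring=[5:NA,16:NG,32:NC,33:ND,34:NE,59:NF,61:NB,84:NH]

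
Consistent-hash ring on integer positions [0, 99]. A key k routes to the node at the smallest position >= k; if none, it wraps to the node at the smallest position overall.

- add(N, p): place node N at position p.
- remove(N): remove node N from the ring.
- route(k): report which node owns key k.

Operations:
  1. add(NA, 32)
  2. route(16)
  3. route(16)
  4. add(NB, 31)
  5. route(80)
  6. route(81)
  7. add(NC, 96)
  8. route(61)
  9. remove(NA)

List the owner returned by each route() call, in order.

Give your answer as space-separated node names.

Answer: NA NA NB NB NC

Derivation:
Op 1: add NA@32 -> ring=[32:NA]
Op 2: route key 16: smallest pos >= 16 is 32 -> NA
Op 3: route key 16: smallest pos >= 16 is 32 -> NA
Op 4: add NB@31 -> ring=[31:NB,32:NA]
Op 5: route key 80: none >= 80, wrap to smallest pos 31 -> NB
Op 6: route key 81: none >= 81, wrap to smallest pos 31 -> NB
Op 7: add NC@96 -> ring=[31:NB,32:NA,96:NC]
Op 8: route key 61: smallest pos >= 61 is 96 -> NC
Op 9: remove NA -> ring=[31:NB,96:NC]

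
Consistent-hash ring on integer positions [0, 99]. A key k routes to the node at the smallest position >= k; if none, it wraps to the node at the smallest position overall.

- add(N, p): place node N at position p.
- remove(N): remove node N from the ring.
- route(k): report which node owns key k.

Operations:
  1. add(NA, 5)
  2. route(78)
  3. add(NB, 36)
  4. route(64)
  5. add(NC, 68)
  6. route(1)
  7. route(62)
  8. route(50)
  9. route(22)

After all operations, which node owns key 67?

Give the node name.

Op 1: add NA@5 -> ring=[5:NA]
Op 2: route key 78: none >= 78, wrap to smallest pos 5 -> NA
Op 3: add NB@36 -> ring=[5:NA,36:NB]
Op 4: route key 64: none >= 64, wrap to smallest pos 5 -> NA
Op 5: add NC@68 -> ring=[5:NA,36:NB,68:NC]
Op 6: route key 1: smallest pos >= 1 is 5 -> NA
Op 7: route key 62: smallest pos >= 62 is 68 -> NC
Op 8: route key 50: smallest pos >= 50 is 68 -> NC
Op 9: route key 22: smallest pos >= 22 is 36 -> NB
Final route key 67: smallest pos >= 67 is 68 -> NC

Answer: NC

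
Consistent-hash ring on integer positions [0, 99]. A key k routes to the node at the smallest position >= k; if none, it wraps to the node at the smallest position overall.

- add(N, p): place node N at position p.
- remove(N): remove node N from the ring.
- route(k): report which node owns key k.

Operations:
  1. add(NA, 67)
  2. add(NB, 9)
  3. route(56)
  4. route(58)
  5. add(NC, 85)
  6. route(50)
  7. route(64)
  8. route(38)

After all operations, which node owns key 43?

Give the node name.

Op 1: add NA@67 -> ring=[67:NA]
Op 2: add NB@9 -> ring=[9:NB,67:NA]
Op 3: route key 56: smallest pos >= 56 is 67 -> NA
Op 4: route key 58: smallest pos >= 58 is 67 -> NA
Op 5: add NC@85 -> ring=[9:NB,67:NA,85:NC]
Op 6: route key 50: smallest pos >= 50 is 67 -> NA
Op 7: route key 64: smallest pos >= 64 is 67 -> NA
Op 8: route key 38: smallest pos >= 38 is 67 -> NA
Final route key 43: smallest pos >= 43 is 67 -> NA

Answer: NA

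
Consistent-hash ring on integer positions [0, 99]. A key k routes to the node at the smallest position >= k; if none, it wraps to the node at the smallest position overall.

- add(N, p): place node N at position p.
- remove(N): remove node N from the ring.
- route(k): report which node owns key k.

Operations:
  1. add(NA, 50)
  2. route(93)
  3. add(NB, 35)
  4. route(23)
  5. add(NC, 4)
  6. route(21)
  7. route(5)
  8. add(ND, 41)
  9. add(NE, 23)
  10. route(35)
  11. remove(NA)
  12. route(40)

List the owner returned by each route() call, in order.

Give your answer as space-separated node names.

Op 1: add NA@50 -> ring=[50:NA]
Op 2: route key 93: none >= 93, wrap to smallest pos 50 -> NA
Op 3: add NB@35 -> ring=[35:NB,50:NA]
Op 4: route key 23: smallest pos >= 23 is 35 -> NB
Op 5: add NC@4 -> ring=[4:NC,35:NB,50:NA]
Op 6: route key 21: smallest pos >= 21 is 35 -> NB
Op 7: route key 5: smallest pos >= 5 is 35 -> NB
Op 8: add ND@41 -> ring=[4:NC,35:NB,41:ND,50:NA]
Op 9: add NE@23 -> ring=[4:NC,23:NE,35:NB,41:ND,50:NA]
Op 10: route key 35: smallest pos >= 35 is 35 -> NB
Op 11: remove NA -> ring=[4:NC,23:NE,35:NB,41:ND]
Op 12: route key 40: smallest pos >= 40 is 41 -> ND

Answer: NA NB NB NB NB ND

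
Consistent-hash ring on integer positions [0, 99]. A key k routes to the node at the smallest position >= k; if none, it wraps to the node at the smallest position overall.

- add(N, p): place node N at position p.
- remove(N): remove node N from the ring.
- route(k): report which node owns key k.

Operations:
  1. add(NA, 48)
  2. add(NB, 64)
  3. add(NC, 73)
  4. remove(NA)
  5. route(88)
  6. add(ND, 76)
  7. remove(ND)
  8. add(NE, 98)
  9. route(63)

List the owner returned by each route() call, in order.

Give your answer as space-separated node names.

Op 1: add NA@48 -> ring=[48:NA]
Op 2: add NB@64 -> ring=[48:NA,64:NB]
Op 3: add NC@73 -> ring=[48:NA,64:NB,73:NC]
Op 4: remove NA -> ring=[64:NB,73:NC]
Op 5: route key 88: none >= 88, wrap to smallest pos 64 -> NB
Op 6: add ND@76 -> ring=[64:NB,73:NC,76:ND]
Op 7: remove ND -> ring=[64:NB,73:NC]
Op 8: add NE@98 -> ring=[64:NB,73:NC,98:NE]
Op 9: route key 63: smallest pos >= 63 is 64 -> NB

Answer: NB NB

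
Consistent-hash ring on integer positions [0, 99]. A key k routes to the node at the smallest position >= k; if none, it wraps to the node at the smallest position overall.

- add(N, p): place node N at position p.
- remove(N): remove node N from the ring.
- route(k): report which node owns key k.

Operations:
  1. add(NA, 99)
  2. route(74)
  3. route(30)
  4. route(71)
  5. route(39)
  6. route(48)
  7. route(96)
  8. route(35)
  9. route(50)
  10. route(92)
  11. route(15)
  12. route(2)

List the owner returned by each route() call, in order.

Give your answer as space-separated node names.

Answer: NA NA NA NA NA NA NA NA NA NA NA

Derivation:
Op 1: add NA@99 -> ring=[99:NA]
Op 2: route key 74: smallest pos >= 74 is 99 -> NA
Op 3: route key 30: smallest pos >= 30 is 99 -> NA
Op 4: route key 71: smallest pos >= 71 is 99 -> NA
Op 5: route key 39: smallest pos >= 39 is 99 -> NA
Op 6: route key 48: smallest pos >= 48 is 99 -> NA
Op 7: route key 96: smallest pos >= 96 is 99 -> NA
Op 8: route key 35: smallest pos >= 35 is 99 -> NA
Op 9: route key 50: smallest pos >= 50 is 99 -> NA
Op 10: route key 92: smallest pos >= 92 is 99 -> NA
Op 11: route key 15: smallest pos >= 15 is 99 -> NA
Op 12: route key 2: smallest pos >= 2 is 99 -> NA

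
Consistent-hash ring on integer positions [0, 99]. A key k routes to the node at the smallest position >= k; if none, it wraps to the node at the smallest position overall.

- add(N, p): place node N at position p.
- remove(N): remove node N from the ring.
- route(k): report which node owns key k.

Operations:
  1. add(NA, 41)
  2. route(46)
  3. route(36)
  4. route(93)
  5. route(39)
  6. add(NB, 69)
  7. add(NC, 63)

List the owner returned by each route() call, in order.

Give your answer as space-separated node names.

Op 1: add NA@41 -> ring=[41:NA]
Op 2: route key 46: none >= 46, wrap to smallest pos 41 -> NA
Op 3: route key 36: smallest pos >= 36 is 41 -> NA
Op 4: route key 93: none >= 93, wrap to smallest pos 41 -> NA
Op 5: route key 39: smallest pos >= 39 is 41 -> NA
Op 6: add NB@69 -> ring=[41:NA,69:NB]
Op 7: add NC@63 -> ring=[41:NA,63:NC,69:NB]

Answer: NA NA NA NA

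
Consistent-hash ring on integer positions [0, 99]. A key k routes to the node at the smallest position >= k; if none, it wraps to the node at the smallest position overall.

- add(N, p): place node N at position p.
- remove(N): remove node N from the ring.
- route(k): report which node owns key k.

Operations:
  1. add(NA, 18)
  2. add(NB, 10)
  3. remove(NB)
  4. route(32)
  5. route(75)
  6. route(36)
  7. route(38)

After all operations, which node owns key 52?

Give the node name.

Op 1: add NA@18 -> ring=[18:NA]
Op 2: add NB@10 -> ring=[10:NB,18:NA]
Op 3: remove NB -> ring=[18:NA]
Op 4: route key 32: none >= 32, wrap to smallest pos 18 -> NA
Op 5: route key 75: none >= 75, wrap to smallest pos 18 -> NA
Op 6: route key 36: none >= 36, wrap to smallest pos 18 -> NA
Op 7: route key 38: none >= 38, wrap to smallest pos 18 -> NA
Final route key 52: none >= 52, wrap to smallest pos 18 -> NA

Answer: NA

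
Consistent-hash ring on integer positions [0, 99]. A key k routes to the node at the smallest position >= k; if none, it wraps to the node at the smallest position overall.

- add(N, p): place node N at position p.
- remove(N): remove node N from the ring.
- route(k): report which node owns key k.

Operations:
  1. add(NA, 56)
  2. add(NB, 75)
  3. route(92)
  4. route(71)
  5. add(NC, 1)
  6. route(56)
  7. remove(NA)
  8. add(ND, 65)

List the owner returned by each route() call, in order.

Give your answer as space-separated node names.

Answer: NA NB NA

Derivation:
Op 1: add NA@56 -> ring=[56:NA]
Op 2: add NB@75 -> ring=[56:NA,75:NB]
Op 3: route key 92: none >= 92, wrap to smallest pos 56 -> NA
Op 4: route key 71: smallest pos >= 71 is 75 -> NB
Op 5: add NC@1 -> ring=[1:NC,56:NA,75:NB]
Op 6: route key 56: smallest pos >= 56 is 56 -> NA
Op 7: remove NA -> ring=[1:NC,75:NB]
Op 8: add ND@65 -> ring=[1:NC,65:ND,75:NB]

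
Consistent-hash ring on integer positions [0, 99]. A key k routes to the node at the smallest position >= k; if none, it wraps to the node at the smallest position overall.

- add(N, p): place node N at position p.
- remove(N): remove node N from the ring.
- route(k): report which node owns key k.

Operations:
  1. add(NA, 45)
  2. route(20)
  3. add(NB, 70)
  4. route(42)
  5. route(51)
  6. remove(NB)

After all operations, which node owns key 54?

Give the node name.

Answer: NA

Derivation:
Op 1: add NA@45 -> ring=[45:NA]
Op 2: route key 20: smallest pos >= 20 is 45 -> NA
Op 3: add NB@70 -> ring=[45:NA,70:NB]
Op 4: route key 42: smallest pos >= 42 is 45 -> NA
Op 5: route key 51: smallest pos >= 51 is 70 -> NB
Op 6: remove NB -> ring=[45:NA]
Final route key 54: none >= 54, wrap to smallest pos 45 -> NA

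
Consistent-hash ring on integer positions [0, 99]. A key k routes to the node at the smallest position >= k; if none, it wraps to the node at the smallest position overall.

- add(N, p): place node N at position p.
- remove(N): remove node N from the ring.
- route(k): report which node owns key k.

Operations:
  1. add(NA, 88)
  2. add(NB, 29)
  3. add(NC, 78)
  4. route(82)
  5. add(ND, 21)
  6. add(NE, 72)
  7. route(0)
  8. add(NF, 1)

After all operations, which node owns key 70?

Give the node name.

Op 1: add NA@88 -> ring=[88:NA]
Op 2: add NB@29 -> ring=[29:NB,88:NA]
Op 3: add NC@78 -> ring=[29:NB,78:NC,88:NA]
Op 4: route key 82: smallest pos >= 82 is 88 -> NA
Op 5: add ND@21 -> ring=[21:ND,29:NB,78:NC,88:NA]
Op 6: add NE@72 -> ring=[21:ND,29:NB,72:NE,78:NC,88:NA]
Op 7: route key 0: smallest pos >= 0 is 21 -> ND
Op 8: add NF@1 -> ring=[1:NF,21:ND,29:NB,72:NE,78:NC,88:NA]
Final route key 70: smallest pos >= 70 is 72 -> NE

Answer: NE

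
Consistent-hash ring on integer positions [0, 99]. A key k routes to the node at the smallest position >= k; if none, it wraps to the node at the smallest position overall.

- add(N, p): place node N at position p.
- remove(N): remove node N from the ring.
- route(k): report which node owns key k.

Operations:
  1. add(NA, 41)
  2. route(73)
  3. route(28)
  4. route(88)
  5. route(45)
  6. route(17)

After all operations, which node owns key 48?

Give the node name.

Op 1: add NA@41 -> ring=[41:NA]
Op 2: route key 73: none >= 73, wrap to smallest pos 41 -> NA
Op 3: route key 28: smallest pos >= 28 is 41 -> NA
Op 4: route key 88: none >= 88, wrap to smallest pos 41 -> NA
Op 5: route key 45: none >= 45, wrap to smallest pos 41 -> NA
Op 6: route key 17: smallest pos >= 17 is 41 -> NA
Final route key 48: none >= 48, wrap to smallest pos 41 -> NA

Answer: NA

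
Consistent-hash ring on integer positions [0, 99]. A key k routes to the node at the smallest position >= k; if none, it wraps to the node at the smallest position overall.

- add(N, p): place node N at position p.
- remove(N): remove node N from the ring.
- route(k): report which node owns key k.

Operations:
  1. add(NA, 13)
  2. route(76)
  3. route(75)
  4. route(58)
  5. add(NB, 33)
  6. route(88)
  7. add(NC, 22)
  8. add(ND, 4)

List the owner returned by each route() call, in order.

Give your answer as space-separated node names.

Answer: NA NA NA NA

Derivation:
Op 1: add NA@13 -> ring=[13:NA]
Op 2: route key 76: none >= 76, wrap to smallest pos 13 -> NA
Op 3: route key 75: none >= 75, wrap to smallest pos 13 -> NA
Op 4: route key 58: none >= 58, wrap to smallest pos 13 -> NA
Op 5: add NB@33 -> ring=[13:NA,33:NB]
Op 6: route key 88: none >= 88, wrap to smallest pos 13 -> NA
Op 7: add NC@22 -> ring=[13:NA,22:NC,33:NB]
Op 8: add ND@4 -> ring=[4:ND,13:NA,22:NC,33:NB]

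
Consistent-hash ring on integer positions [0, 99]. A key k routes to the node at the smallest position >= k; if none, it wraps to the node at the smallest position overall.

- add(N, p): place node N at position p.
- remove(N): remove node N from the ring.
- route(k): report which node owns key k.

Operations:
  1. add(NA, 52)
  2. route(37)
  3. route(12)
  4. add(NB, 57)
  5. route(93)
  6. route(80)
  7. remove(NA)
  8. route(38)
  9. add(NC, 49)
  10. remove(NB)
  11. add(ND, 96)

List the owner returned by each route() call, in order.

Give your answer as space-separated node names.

Answer: NA NA NA NA NB

Derivation:
Op 1: add NA@52 -> ring=[52:NA]
Op 2: route key 37: smallest pos >= 37 is 52 -> NA
Op 3: route key 12: smallest pos >= 12 is 52 -> NA
Op 4: add NB@57 -> ring=[52:NA,57:NB]
Op 5: route key 93: none >= 93, wrap to smallest pos 52 -> NA
Op 6: route key 80: none >= 80, wrap to smallest pos 52 -> NA
Op 7: remove NA -> ring=[57:NB]
Op 8: route key 38: smallest pos >= 38 is 57 -> NB
Op 9: add NC@49 -> ring=[49:NC,57:NB]
Op 10: remove NB -> ring=[49:NC]
Op 11: add ND@96 -> ring=[49:NC,96:ND]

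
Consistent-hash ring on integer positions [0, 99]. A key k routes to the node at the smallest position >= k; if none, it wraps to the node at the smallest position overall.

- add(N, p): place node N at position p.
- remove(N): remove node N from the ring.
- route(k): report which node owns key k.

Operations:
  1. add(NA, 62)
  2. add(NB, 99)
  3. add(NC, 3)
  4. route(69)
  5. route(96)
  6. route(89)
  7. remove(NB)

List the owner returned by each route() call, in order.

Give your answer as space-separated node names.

Op 1: add NA@62 -> ring=[62:NA]
Op 2: add NB@99 -> ring=[62:NA,99:NB]
Op 3: add NC@3 -> ring=[3:NC,62:NA,99:NB]
Op 4: route key 69: smallest pos >= 69 is 99 -> NB
Op 5: route key 96: smallest pos >= 96 is 99 -> NB
Op 6: route key 89: smallest pos >= 89 is 99 -> NB
Op 7: remove NB -> ring=[3:NC,62:NA]

Answer: NB NB NB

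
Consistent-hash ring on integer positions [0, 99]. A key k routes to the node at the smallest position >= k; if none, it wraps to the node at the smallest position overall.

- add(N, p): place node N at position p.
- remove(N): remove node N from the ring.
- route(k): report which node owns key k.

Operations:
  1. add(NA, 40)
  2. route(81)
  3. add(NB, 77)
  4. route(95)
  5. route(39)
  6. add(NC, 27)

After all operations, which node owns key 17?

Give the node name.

Op 1: add NA@40 -> ring=[40:NA]
Op 2: route key 81: none >= 81, wrap to smallest pos 40 -> NA
Op 3: add NB@77 -> ring=[40:NA,77:NB]
Op 4: route key 95: none >= 95, wrap to smallest pos 40 -> NA
Op 5: route key 39: smallest pos >= 39 is 40 -> NA
Op 6: add NC@27 -> ring=[27:NC,40:NA,77:NB]
Final route key 17: smallest pos >= 17 is 27 -> NC

Answer: NC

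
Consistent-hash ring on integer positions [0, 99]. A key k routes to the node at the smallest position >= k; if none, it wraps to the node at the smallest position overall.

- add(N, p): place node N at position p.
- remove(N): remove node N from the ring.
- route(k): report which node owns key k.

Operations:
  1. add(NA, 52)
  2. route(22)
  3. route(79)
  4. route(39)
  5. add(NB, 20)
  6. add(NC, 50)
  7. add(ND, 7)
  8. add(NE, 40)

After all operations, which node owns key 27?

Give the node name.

Op 1: add NA@52 -> ring=[52:NA]
Op 2: route key 22: smallest pos >= 22 is 52 -> NA
Op 3: route key 79: none >= 79, wrap to smallest pos 52 -> NA
Op 4: route key 39: smallest pos >= 39 is 52 -> NA
Op 5: add NB@20 -> ring=[20:NB,52:NA]
Op 6: add NC@50 -> ring=[20:NB,50:NC,52:NA]
Op 7: add ND@7 -> ring=[7:ND,20:NB,50:NC,52:NA]
Op 8: add NE@40 -> ring=[7:ND,20:NB,40:NE,50:NC,52:NA]
Final route key 27: smallest pos >= 27 is 40 -> NE

Answer: NE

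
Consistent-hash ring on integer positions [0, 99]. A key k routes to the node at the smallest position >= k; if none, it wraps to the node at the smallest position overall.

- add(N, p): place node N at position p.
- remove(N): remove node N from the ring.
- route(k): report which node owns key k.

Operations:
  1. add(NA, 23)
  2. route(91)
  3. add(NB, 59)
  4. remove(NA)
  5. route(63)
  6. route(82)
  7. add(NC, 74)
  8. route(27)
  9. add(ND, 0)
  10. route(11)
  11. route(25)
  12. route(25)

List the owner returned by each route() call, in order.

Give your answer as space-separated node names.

Op 1: add NA@23 -> ring=[23:NA]
Op 2: route key 91: none >= 91, wrap to smallest pos 23 -> NA
Op 3: add NB@59 -> ring=[23:NA,59:NB]
Op 4: remove NA -> ring=[59:NB]
Op 5: route key 63: none >= 63, wrap to smallest pos 59 -> NB
Op 6: route key 82: none >= 82, wrap to smallest pos 59 -> NB
Op 7: add NC@74 -> ring=[59:NB,74:NC]
Op 8: route key 27: smallest pos >= 27 is 59 -> NB
Op 9: add ND@0 -> ring=[0:ND,59:NB,74:NC]
Op 10: route key 11: smallest pos >= 11 is 59 -> NB
Op 11: route key 25: smallest pos >= 25 is 59 -> NB
Op 12: route key 25: smallest pos >= 25 is 59 -> NB

Answer: NA NB NB NB NB NB NB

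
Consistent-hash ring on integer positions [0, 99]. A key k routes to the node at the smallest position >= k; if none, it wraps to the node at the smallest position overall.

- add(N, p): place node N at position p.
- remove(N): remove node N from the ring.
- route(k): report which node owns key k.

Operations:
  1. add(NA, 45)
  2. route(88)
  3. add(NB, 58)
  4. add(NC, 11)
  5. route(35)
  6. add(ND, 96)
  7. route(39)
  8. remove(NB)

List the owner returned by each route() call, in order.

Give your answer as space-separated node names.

Op 1: add NA@45 -> ring=[45:NA]
Op 2: route key 88: none >= 88, wrap to smallest pos 45 -> NA
Op 3: add NB@58 -> ring=[45:NA,58:NB]
Op 4: add NC@11 -> ring=[11:NC,45:NA,58:NB]
Op 5: route key 35: smallest pos >= 35 is 45 -> NA
Op 6: add ND@96 -> ring=[11:NC,45:NA,58:NB,96:ND]
Op 7: route key 39: smallest pos >= 39 is 45 -> NA
Op 8: remove NB -> ring=[11:NC,45:NA,96:ND]

Answer: NA NA NA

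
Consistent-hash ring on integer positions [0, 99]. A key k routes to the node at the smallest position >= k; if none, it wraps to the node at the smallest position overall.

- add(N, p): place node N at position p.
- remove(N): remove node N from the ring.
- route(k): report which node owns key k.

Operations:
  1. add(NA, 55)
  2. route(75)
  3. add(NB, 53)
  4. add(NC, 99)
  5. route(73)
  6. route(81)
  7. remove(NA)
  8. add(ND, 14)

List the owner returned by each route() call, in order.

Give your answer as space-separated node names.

Answer: NA NC NC

Derivation:
Op 1: add NA@55 -> ring=[55:NA]
Op 2: route key 75: none >= 75, wrap to smallest pos 55 -> NA
Op 3: add NB@53 -> ring=[53:NB,55:NA]
Op 4: add NC@99 -> ring=[53:NB,55:NA,99:NC]
Op 5: route key 73: smallest pos >= 73 is 99 -> NC
Op 6: route key 81: smallest pos >= 81 is 99 -> NC
Op 7: remove NA -> ring=[53:NB,99:NC]
Op 8: add ND@14 -> ring=[14:ND,53:NB,99:NC]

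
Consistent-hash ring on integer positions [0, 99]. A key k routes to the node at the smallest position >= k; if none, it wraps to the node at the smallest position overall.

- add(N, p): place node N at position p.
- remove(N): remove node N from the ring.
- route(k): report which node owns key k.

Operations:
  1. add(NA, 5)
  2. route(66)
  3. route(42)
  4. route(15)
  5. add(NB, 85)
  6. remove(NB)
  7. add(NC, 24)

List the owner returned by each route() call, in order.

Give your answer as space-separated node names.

Answer: NA NA NA

Derivation:
Op 1: add NA@5 -> ring=[5:NA]
Op 2: route key 66: none >= 66, wrap to smallest pos 5 -> NA
Op 3: route key 42: none >= 42, wrap to smallest pos 5 -> NA
Op 4: route key 15: none >= 15, wrap to smallest pos 5 -> NA
Op 5: add NB@85 -> ring=[5:NA,85:NB]
Op 6: remove NB -> ring=[5:NA]
Op 7: add NC@24 -> ring=[5:NA,24:NC]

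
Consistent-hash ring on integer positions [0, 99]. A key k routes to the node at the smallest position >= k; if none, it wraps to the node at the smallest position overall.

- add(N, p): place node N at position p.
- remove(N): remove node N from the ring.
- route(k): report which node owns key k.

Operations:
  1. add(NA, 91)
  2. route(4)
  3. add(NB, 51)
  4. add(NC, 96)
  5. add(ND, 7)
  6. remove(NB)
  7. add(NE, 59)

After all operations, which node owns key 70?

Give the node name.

Op 1: add NA@91 -> ring=[91:NA]
Op 2: route key 4: smallest pos >= 4 is 91 -> NA
Op 3: add NB@51 -> ring=[51:NB,91:NA]
Op 4: add NC@96 -> ring=[51:NB,91:NA,96:NC]
Op 5: add ND@7 -> ring=[7:ND,51:NB,91:NA,96:NC]
Op 6: remove NB -> ring=[7:ND,91:NA,96:NC]
Op 7: add NE@59 -> ring=[7:ND,59:NE,91:NA,96:NC]
Final route key 70: smallest pos >= 70 is 91 -> NA

Answer: NA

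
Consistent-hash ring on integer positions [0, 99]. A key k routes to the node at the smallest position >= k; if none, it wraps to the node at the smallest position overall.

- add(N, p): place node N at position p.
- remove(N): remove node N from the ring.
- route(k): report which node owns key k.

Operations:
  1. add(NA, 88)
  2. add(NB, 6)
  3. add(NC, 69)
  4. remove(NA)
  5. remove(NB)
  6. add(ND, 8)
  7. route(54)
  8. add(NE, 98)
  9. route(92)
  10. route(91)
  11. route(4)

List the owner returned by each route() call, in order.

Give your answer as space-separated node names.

Op 1: add NA@88 -> ring=[88:NA]
Op 2: add NB@6 -> ring=[6:NB,88:NA]
Op 3: add NC@69 -> ring=[6:NB,69:NC,88:NA]
Op 4: remove NA -> ring=[6:NB,69:NC]
Op 5: remove NB -> ring=[69:NC]
Op 6: add ND@8 -> ring=[8:ND,69:NC]
Op 7: route key 54: smallest pos >= 54 is 69 -> NC
Op 8: add NE@98 -> ring=[8:ND,69:NC,98:NE]
Op 9: route key 92: smallest pos >= 92 is 98 -> NE
Op 10: route key 91: smallest pos >= 91 is 98 -> NE
Op 11: route key 4: smallest pos >= 4 is 8 -> ND

Answer: NC NE NE ND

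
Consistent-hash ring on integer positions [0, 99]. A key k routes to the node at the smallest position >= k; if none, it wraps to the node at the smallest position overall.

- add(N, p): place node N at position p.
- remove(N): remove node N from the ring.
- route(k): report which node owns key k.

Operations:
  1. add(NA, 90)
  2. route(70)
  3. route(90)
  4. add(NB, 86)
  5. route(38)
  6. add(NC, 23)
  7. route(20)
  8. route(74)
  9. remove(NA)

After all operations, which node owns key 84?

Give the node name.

Op 1: add NA@90 -> ring=[90:NA]
Op 2: route key 70: smallest pos >= 70 is 90 -> NA
Op 3: route key 90: smallest pos >= 90 is 90 -> NA
Op 4: add NB@86 -> ring=[86:NB,90:NA]
Op 5: route key 38: smallest pos >= 38 is 86 -> NB
Op 6: add NC@23 -> ring=[23:NC,86:NB,90:NA]
Op 7: route key 20: smallest pos >= 20 is 23 -> NC
Op 8: route key 74: smallest pos >= 74 is 86 -> NB
Op 9: remove NA -> ring=[23:NC,86:NB]
Final route key 84: smallest pos >= 84 is 86 -> NB

Answer: NB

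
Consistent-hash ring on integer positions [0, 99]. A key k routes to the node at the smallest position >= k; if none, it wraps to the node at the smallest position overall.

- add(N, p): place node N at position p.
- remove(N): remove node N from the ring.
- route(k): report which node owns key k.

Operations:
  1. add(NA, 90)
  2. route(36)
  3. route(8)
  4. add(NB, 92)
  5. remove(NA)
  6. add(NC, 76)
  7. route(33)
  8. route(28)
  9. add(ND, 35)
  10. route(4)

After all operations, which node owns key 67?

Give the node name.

Op 1: add NA@90 -> ring=[90:NA]
Op 2: route key 36: smallest pos >= 36 is 90 -> NA
Op 3: route key 8: smallest pos >= 8 is 90 -> NA
Op 4: add NB@92 -> ring=[90:NA,92:NB]
Op 5: remove NA -> ring=[92:NB]
Op 6: add NC@76 -> ring=[76:NC,92:NB]
Op 7: route key 33: smallest pos >= 33 is 76 -> NC
Op 8: route key 28: smallest pos >= 28 is 76 -> NC
Op 9: add ND@35 -> ring=[35:ND,76:NC,92:NB]
Op 10: route key 4: smallest pos >= 4 is 35 -> ND
Final route key 67: smallest pos >= 67 is 76 -> NC

Answer: NC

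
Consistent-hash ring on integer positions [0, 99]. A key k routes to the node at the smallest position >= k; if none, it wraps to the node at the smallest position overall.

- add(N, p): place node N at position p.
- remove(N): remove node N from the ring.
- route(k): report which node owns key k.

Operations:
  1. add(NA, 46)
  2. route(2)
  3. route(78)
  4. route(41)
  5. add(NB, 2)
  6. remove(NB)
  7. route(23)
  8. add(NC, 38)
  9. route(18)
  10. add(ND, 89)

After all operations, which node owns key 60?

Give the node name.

Op 1: add NA@46 -> ring=[46:NA]
Op 2: route key 2: smallest pos >= 2 is 46 -> NA
Op 3: route key 78: none >= 78, wrap to smallest pos 46 -> NA
Op 4: route key 41: smallest pos >= 41 is 46 -> NA
Op 5: add NB@2 -> ring=[2:NB,46:NA]
Op 6: remove NB -> ring=[46:NA]
Op 7: route key 23: smallest pos >= 23 is 46 -> NA
Op 8: add NC@38 -> ring=[38:NC,46:NA]
Op 9: route key 18: smallest pos >= 18 is 38 -> NC
Op 10: add ND@89 -> ring=[38:NC,46:NA,89:ND]
Final route key 60: smallest pos >= 60 is 89 -> ND

Answer: ND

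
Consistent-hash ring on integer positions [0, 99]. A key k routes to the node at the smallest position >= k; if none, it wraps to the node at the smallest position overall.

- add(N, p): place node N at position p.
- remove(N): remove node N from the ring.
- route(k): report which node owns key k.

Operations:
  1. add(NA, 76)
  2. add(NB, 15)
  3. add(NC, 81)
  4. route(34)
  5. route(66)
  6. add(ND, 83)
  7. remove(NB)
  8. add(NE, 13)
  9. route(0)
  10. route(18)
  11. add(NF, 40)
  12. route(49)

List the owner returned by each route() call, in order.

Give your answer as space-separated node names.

Answer: NA NA NE NA NA

Derivation:
Op 1: add NA@76 -> ring=[76:NA]
Op 2: add NB@15 -> ring=[15:NB,76:NA]
Op 3: add NC@81 -> ring=[15:NB,76:NA,81:NC]
Op 4: route key 34: smallest pos >= 34 is 76 -> NA
Op 5: route key 66: smallest pos >= 66 is 76 -> NA
Op 6: add ND@83 -> ring=[15:NB,76:NA,81:NC,83:ND]
Op 7: remove NB -> ring=[76:NA,81:NC,83:ND]
Op 8: add NE@13 -> ring=[13:NE,76:NA,81:NC,83:ND]
Op 9: route key 0: smallest pos >= 0 is 13 -> NE
Op 10: route key 18: smallest pos >= 18 is 76 -> NA
Op 11: add NF@40 -> ring=[13:NE,40:NF,76:NA,81:NC,83:ND]
Op 12: route key 49: smallest pos >= 49 is 76 -> NA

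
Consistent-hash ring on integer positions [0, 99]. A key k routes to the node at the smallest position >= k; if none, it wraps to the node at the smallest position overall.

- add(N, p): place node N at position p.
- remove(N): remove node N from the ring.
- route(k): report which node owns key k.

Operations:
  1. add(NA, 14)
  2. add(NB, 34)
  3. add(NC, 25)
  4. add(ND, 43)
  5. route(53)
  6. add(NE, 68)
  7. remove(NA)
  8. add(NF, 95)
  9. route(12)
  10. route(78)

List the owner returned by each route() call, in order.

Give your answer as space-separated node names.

Answer: NA NC NF

Derivation:
Op 1: add NA@14 -> ring=[14:NA]
Op 2: add NB@34 -> ring=[14:NA,34:NB]
Op 3: add NC@25 -> ring=[14:NA,25:NC,34:NB]
Op 4: add ND@43 -> ring=[14:NA,25:NC,34:NB,43:ND]
Op 5: route key 53: none >= 53, wrap to smallest pos 14 -> NA
Op 6: add NE@68 -> ring=[14:NA,25:NC,34:NB,43:ND,68:NE]
Op 7: remove NA -> ring=[25:NC,34:NB,43:ND,68:NE]
Op 8: add NF@95 -> ring=[25:NC,34:NB,43:ND,68:NE,95:NF]
Op 9: route key 12: smallest pos >= 12 is 25 -> NC
Op 10: route key 78: smallest pos >= 78 is 95 -> NF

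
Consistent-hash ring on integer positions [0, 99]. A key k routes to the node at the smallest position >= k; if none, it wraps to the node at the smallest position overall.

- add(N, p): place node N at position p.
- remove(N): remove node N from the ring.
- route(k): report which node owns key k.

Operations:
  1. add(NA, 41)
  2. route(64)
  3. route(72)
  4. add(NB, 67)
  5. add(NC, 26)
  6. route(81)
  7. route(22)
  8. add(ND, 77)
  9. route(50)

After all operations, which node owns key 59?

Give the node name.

Answer: NB

Derivation:
Op 1: add NA@41 -> ring=[41:NA]
Op 2: route key 64: none >= 64, wrap to smallest pos 41 -> NA
Op 3: route key 72: none >= 72, wrap to smallest pos 41 -> NA
Op 4: add NB@67 -> ring=[41:NA,67:NB]
Op 5: add NC@26 -> ring=[26:NC,41:NA,67:NB]
Op 6: route key 81: none >= 81, wrap to smallest pos 26 -> NC
Op 7: route key 22: smallest pos >= 22 is 26 -> NC
Op 8: add ND@77 -> ring=[26:NC,41:NA,67:NB,77:ND]
Op 9: route key 50: smallest pos >= 50 is 67 -> NB
Final route key 59: smallest pos >= 59 is 67 -> NB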